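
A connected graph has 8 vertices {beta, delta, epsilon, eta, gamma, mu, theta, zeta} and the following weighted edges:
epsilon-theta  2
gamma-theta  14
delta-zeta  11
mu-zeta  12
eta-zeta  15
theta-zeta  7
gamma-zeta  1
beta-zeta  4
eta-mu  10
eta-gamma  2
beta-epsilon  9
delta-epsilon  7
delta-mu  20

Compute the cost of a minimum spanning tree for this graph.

33

Prim's algorithm from epsilon:
Step 1: cheapest edge leaving the tree is epsilon-theta (2); add theta.
Step 2: cheapest edge leaving the tree is delta-epsilon (7); add delta.
Step 3: cheapest edge leaving the tree is theta-zeta (7); add zeta.
Step 4: cheapest edge leaving the tree is gamma-zeta (1); add gamma.
Step 5: cheapest edge leaving the tree is eta-gamma (2); add eta.
Step 6: cheapest edge leaving the tree is beta-zeta (4); add beta.
Step 7: cheapest edge leaving the tree is eta-mu (10); add mu.
MST edges: epsilon-theta, delta-epsilon, theta-zeta, gamma-zeta, eta-gamma, beta-zeta, eta-mu; total weight 2+7+7+1+2+4+10 = 33.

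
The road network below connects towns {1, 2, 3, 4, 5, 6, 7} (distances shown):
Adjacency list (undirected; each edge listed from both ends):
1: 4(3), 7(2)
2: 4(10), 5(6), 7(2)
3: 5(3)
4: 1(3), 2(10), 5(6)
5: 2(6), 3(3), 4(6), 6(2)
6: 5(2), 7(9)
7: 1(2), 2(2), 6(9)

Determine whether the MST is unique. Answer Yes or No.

Sort edges by weight, then run Kruskal:
1–7 (2): add — endpoints in different components.
2–7 (2): add — endpoints in different components.
5–6 (2): add — endpoints in different components.
1–4 (3): add — endpoints in different components.
3–5 (3): add — endpoints in different components.
2–5 (6): add — endpoints in different components.
Non-tree edge 4–5 has weight 6, equal to the heaviest edge on its tree cycle — swapping gives another MST of the same weight. Not unique.

No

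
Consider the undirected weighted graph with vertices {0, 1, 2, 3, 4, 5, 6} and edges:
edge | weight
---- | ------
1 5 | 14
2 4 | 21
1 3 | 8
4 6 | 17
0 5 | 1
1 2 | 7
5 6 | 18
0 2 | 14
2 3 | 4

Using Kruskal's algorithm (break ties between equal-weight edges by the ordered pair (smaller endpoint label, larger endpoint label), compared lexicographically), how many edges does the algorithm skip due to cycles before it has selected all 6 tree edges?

Kruskal: consider edges lightest-first.
0 5 (1): add. Components now {0,5} {1} {2} {3} {4} {6}
2 3 (4): add. Components now {0,5} {1} {2,3} {4} {6}
1 2 (7): add. Components now {0,5} {1,2,3} {4} {6}
1 3 (8): skip — 1 and 3 already connected.
0 2 (14): add. Components now {0,1,2,3,5} {4} {6}
1 5 (14): skip — 1 and 5 already connected.
4 6 (17): add. Components now {0,1,2,3,5} {4,6}
5 6 (18): add. Components now {0,1,2,3,4,5,6}
Edges rejected before the tree was complete: 2.

2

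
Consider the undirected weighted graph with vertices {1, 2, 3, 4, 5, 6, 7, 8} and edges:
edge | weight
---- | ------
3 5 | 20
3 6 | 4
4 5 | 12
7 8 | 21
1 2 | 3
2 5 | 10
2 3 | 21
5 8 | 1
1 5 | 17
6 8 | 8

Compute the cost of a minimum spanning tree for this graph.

Grow the tree from 1 using Prim:
Step 1: frontier [1 2 3, 1 5 17] → take 1 2 (3); add 2.
Step 2: frontier [1 5 17, 2 5 10, 2 3 21] → take 2 5 (10); add 5.
Step 3: frontier [2 3 21, 5 8 1, 4 5 12, 3 5 20] → take 5 8 (1); add 8.
Step 4: frontier [2 3 21, 4 5 12, 3 5 20, 6 8 8, 7 8 21] → take 6 8 (8); add 6.
Step 5: frontier [2 3 21, 4 5 12, 3 5 20, 3 6 4, 7 8 21] → take 3 6 (4); add 3.
Step 6: frontier [4 5 12, 7 8 21] → take 4 5 (12); add 4.
Step 7: frontier [7 8 21] → take 7 8 (21); add 7.
MST edges: 1 2, 2 5, 5 8, 6 8, 3 6, 4 5, 7 8; total weight 3+10+1+8+4+12+21 = 59.

59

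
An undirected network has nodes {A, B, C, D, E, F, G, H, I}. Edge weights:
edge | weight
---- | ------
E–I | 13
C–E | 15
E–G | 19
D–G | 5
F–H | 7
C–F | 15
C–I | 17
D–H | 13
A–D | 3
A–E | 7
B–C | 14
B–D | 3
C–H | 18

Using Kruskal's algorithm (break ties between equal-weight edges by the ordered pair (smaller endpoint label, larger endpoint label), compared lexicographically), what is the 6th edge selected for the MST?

D-H

Kruskal's algorithm — process edges by increasing weight (ties by edge label):
A–D (3): add — endpoints in different components.
B–D (3): add — endpoints in different components.
D–G (5): add — endpoints in different components.
A–E (7): add — endpoints in different components.
F–H (7): add — endpoints in different components.
D–H (13): add — endpoints in different components.
E–I (13): add — endpoints in different components.
B–C (14): add — endpoints in different components.
The 6th edge added is D–H.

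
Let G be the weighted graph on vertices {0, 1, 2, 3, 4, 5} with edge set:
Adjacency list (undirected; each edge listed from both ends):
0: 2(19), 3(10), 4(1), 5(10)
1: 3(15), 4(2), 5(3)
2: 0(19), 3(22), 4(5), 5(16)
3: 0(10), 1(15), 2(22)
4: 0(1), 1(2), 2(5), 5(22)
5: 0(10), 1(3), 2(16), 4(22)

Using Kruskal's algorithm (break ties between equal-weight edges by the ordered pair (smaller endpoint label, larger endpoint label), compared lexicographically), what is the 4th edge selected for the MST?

Kruskal: consider edges lightest-first.
0—4 (1): add — endpoints in different components.
1—4 (2): add — endpoints in different components.
1—5 (3): add — endpoints in different components.
2—4 (5): add — endpoints in different components.
0—3 (10): add — endpoints in different components.
The 4th edge added is 2—4.

2-4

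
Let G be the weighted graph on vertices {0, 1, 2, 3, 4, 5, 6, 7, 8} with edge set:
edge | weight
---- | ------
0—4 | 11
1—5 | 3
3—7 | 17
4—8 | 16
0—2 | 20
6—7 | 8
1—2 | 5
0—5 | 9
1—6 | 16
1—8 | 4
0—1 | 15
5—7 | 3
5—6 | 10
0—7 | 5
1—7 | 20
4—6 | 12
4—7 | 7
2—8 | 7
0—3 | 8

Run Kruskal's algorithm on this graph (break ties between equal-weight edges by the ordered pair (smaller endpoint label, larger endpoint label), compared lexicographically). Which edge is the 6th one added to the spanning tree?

Kruskal's algorithm — process edges by increasing weight (ties by edge label):
1—5 (3): add — endpoints in different components.
5—7 (3): add — endpoints in different components.
1—8 (4): add — endpoints in different components.
0—7 (5): add — endpoints in different components.
1—2 (5): add — endpoints in different components.
2—8 (7): skip — 2 and 8 already connected.
4—7 (7): add — endpoints in different components.
0—3 (8): add — endpoints in different components.
6—7 (8): add — endpoints in different components.
The 6th edge added is 4—7.

4-7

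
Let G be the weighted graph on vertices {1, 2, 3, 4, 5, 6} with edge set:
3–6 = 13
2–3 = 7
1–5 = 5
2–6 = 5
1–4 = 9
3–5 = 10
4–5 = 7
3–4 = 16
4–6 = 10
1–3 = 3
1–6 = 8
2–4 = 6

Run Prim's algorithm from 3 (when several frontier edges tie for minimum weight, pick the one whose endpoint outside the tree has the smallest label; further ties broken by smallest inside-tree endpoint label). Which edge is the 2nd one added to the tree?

Prim's algorithm from 3:
Step 1: cheapest edge leaving the tree is 1–3 (3); add 1.
Step 2: cheapest edge leaving the tree is 1–5 (5); add 5.
Step 3: cheapest edge leaving the tree is 2–3 (7); add 2.
Step 4: cheapest edge leaving the tree is 2–6 (5); add 6.
Step 5: cheapest edge leaving the tree is 2–4 (6); add 4.
The 2nd edge added is 1–5.

1-5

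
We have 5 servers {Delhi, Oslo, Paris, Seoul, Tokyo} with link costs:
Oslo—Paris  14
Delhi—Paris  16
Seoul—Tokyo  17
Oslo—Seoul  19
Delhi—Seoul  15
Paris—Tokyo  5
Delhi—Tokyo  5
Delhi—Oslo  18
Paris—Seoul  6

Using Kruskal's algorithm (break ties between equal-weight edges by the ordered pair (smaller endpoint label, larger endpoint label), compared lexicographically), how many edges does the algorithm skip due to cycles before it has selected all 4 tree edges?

Kruskal's algorithm — process edges by increasing weight (ties by edge label):
Delhi—Tokyo (5): add — endpoints in different components.
Paris—Tokyo (5): add — endpoints in different components.
Paris—Seoul (6): add — endpoints in different components.
Oslo—Paris (14): add — endpoints in different components.
Edges rejected before the tree was complete: 0.

0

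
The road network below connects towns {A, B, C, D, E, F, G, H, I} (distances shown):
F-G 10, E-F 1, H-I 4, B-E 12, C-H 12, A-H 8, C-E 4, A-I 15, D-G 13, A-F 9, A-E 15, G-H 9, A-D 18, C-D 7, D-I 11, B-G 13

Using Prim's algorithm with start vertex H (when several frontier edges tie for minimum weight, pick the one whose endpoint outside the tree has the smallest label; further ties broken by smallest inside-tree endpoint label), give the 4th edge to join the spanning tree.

Grow the tree from H using Prim:
Step 1: cheapest edge leaving the tree is H-I (4); add I.
Step 2: cheapest edge leaving the tree is A-H (8); add A.
Step 3: cheapest edge leaving the tree is A-F (9); add F.
Step 4: cheapest edge leaving the tree is E-F (1); add E.
Step 5: cheapest edge leaving the tree is C-E (4); add C.
Step 6: cheapest edge leaving the tree is C-D (7); add D.
Step 7: cheapest edge leaving the tree is G-H (9); add G.
Step 8: cheapest edge leaving the tree is B-E (12); add B.
The 4th edge added is E-F.

E-F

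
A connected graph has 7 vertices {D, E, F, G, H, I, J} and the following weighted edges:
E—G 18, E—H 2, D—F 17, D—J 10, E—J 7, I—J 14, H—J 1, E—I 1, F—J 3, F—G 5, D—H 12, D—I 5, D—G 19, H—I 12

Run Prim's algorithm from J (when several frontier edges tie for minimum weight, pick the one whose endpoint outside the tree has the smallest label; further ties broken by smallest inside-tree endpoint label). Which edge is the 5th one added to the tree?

Prim's algorithm from J:
Step 1: frontier [H—J 1, F—J 3, E—J 7, D—J 10, I—J 14] → take H—J (1); add H.
Step 2: frontier [E—H 2, D—H 12, H—I 12, F—J 3, E—J 7, D—J 10, I—J 14] → take E—H (2); add E.
Step 3: frontier [E—I 1, E—G 18, D—H 12, H—I 12, F—J 3, D—J 10, I—J 14] → take E—I (1); add I.
Step 4: frontier [E—G 18, D—H 12, D—I 5, F—J 3, D—J 10] → take F—J (3); add F.
Step 5: frontier [E—G 18, F—G 5, D—F 17, D—H 12, D—I 5, D—J 10] → take D—I (5); add D.
Step 6: frontier [D—G 19, E—G 18, F—G 5] → take F—G (5); add G.
The 5th edge added is D—I.

D-I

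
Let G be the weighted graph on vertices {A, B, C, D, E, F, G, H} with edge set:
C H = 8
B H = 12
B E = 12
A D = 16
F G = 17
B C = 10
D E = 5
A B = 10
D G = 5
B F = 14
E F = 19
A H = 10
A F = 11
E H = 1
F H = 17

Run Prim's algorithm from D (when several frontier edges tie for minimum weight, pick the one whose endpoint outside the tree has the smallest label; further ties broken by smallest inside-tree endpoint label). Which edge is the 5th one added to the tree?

A-H

Prim's algorithm from D:
Step 1: cheapest edge leaving the tree is D E (5); add E.
Step 2: cheapest edge leaving the tree is E H (1); add H.
Step 3: cheapest edge leaving the tree is D G (5); add G.
Step 4: cheapest edge leaving the tree is C H (8); add C.
Step 5: cheapest edge leaving the tree is A H (10); add A.
Step 6: cheapest edge leaving the tree is A B (10); add B.
Step 7: cheapest edge leaving the tree is A F (11); add F.
The 5th edge added is A H.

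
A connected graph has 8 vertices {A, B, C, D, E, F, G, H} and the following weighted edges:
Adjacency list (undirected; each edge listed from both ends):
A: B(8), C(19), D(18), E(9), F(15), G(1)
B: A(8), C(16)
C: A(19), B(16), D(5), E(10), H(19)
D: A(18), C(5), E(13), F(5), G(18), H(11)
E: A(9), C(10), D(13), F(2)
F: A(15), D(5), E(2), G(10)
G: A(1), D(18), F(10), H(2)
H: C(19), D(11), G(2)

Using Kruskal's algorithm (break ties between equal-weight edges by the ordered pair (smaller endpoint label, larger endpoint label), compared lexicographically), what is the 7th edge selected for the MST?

Kruskal's algorithm — process edges by increasing weight (ties by edge label):
A G (1): add — endpoints in different components.
E F (2): add — endpoints in different components.
G H (2): add — endpoints in different components.
C D (5): add — endpoints in different components.
D F (5): add — endpoints in different components.
A B (8): add — endpoints in different components.
A E (9): add — endpoints in different components.
The 7th edge added is A E.

A-E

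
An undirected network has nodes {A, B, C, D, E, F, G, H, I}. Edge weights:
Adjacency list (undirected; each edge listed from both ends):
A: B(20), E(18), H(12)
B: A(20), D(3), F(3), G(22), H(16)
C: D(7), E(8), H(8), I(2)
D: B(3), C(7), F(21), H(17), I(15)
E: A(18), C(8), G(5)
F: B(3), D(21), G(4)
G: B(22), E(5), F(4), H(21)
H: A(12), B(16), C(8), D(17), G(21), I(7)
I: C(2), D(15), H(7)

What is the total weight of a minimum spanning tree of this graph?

43

Sort edges by weight, then run Kruskal:
C I (2): add — endpoints in different components.
B D (3): add — endpoints in different components.
B F (3): add — endpoints in different components.
F G (4): add — endpoints in different components.
E G (5): add — endpoints in different components.
C D (7): add — endpoints in different components.
H I (7): add — endpoints in different components.
C E (8): skip — C and E already connected.
C H (8): skip — C and H already connected.
A H (12): add — endpoints in different components.
MST edges: C I, B D, B F, F G, E G, C D, H I, A H; total weight 2+3+3+4+5+7+7+12 = 43.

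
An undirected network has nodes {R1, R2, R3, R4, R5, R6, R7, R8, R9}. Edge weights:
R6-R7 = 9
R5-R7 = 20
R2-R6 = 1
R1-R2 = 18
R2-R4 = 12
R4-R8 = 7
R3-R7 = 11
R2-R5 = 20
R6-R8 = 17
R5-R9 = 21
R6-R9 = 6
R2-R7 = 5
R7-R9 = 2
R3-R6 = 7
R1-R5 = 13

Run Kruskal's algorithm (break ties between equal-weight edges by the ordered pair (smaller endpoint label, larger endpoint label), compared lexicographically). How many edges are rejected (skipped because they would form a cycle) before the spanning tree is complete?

Sort edges by weight, then run Kruskal:
R2-R6 (1): add — endpoints in different components.
R7-R9 (2): add — endpoints in different components.
R2-R7 (5): add — endpoints in different components.
R6-R9 (6): skip — R6 and R9 already connected.
R3-R6 (7): add — endpoints in different components.
R4-R8 (7): add — endpoints in different components.
R6-R7 (9): skip — R6 and R7 already connected.
R3-R7 (11): skip — R3 and R7 already connected.
R2-R4 (12): add — endpoints in different components.
R1-R5 (13): add — endpoints in different components.
R6-R8 (17): skip — R6 and R8 already connected.
R1-R2 (18): add — endpoints in different components.
Edges rejected before the tree was complete: 4.

4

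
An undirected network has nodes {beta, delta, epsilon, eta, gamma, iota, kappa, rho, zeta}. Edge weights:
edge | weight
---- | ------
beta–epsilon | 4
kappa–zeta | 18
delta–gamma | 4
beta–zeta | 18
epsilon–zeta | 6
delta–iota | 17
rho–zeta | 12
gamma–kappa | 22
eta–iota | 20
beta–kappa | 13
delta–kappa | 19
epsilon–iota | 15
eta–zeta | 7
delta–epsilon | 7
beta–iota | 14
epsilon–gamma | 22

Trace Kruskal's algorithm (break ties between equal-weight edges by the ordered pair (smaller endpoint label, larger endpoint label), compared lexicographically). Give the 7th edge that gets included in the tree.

beta-kappa

Kruskal: consider edges lightest-first.
beta–epsilon (4): add — endpoints in different components.
delta–gamma (4): add — endpoints in different components.
epsilon–zeta (6): add — endpoints in different components.
delta–epsilon (7): add — endpoints in different components.
eta–zeta (7): add — endpoints in different components.
rho–zeta (12): add — endpoints in different components.
beta–kappa (13): add — endpoints in different components.
beta–iota (14): add — endpoints in different components.
The 7th edge added is beta–kappa.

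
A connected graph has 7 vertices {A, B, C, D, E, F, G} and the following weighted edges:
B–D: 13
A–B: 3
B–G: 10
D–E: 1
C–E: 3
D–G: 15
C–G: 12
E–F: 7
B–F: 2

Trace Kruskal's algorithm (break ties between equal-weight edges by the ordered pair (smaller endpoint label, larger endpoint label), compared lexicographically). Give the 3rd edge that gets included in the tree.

A-B

Sort edges by weight, then run Kruskal:
D–E (1): add. Components now {A} {B} {C} {D,E} {F} {G}
B–F (2): add. Components now {A} {B,F} {C} {D,E} {G}
A–B (3): add. Components now {A,B,F} {C} {D,E} {G}
C–E (3): add. Components now {A,B,F} {C,D,E} {G}
E–F (7): add. Components now {A,B,C,D,E,F} {G}
B–G (10): add. Components now {A,B,C,D,E,F,G}
The 3rd edge added is A–B.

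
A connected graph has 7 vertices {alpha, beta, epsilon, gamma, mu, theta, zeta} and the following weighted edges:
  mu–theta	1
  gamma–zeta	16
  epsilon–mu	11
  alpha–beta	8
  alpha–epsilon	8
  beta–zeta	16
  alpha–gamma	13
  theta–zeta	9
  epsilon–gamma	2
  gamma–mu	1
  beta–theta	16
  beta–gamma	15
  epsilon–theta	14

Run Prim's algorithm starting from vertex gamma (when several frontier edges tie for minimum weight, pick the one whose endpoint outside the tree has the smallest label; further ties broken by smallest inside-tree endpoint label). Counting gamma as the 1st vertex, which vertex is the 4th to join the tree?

Prim, starting at gamma.
Step 1: cheapest edge leaving the tree is gamma–mu (1); add mu.
Step 2: cheapest edge leaving the tree is mu–theta (1); add theta.
Step 3: cheapest edge leaving the tree is epsilon–gamma (2); add epsilon.
Step 4: cheapest edge leaving the tree is alpha–epsilon (8); add alpha.
Step 5: cheapest edge leaving the tree is alpha–beta (8); add beta.
Step 6: cheapest edge leaving the tree is theta–zeta (9); add zeta.
Vertex order: gamma, mu, theta, epsilon, alpha, beta, zeta. The 4th vertex is epsilon.

epsilon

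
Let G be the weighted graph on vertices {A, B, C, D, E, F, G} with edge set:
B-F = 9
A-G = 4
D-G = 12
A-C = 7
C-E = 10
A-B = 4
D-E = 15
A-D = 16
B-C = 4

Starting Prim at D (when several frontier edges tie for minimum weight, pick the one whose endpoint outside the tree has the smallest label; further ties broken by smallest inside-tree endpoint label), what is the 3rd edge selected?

A-B

Grow the tree from D using Prim:
Step 1: frontier [D-G 12, D-E 15, A-D 16] → take D-G (12); add G.
Step 2: frontier [D-E 15, A-D 16, A-G 4] → take A-G (4); add A.
Step 3: frontier [A-B 4, A-C 7, D-E 15] → take A-B (4); add B.
Step 4: frontier [A-C 7, B-C 4, B-F 9, D-E 15] → take B-C (4); add C.
Step 5: frontier [B-F 9, C-E 10, D-E 15] → take B-F (9); add F.
Step 6: frontier [C-E 10, D-E 15] → take C-E (10); add E.
The 3rd edge added is A-B.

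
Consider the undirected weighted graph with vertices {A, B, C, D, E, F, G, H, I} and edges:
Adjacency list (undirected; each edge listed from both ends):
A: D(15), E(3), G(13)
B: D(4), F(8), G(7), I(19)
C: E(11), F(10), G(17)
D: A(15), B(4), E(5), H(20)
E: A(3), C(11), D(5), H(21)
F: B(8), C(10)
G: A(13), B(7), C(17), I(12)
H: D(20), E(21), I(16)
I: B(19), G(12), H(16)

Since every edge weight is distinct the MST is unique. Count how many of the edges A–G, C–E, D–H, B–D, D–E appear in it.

Kruskal's algorithm — process edges by increasing weight (ties by edge label):
A–E (3): add — endpoints in different components.
B–D (4): add — endpoints in different components.
D–E (5): add — endpoints in different components.
B–G (7): add — endpoints in different components.
B–F (8): add — endpoints in different components.
C–F (10): add — endpoints in different components.
C–E (11): skip — C and E already connected.
G–I (12): add — endpoints in different components.
A–G (13): skip — A and G already connected.
A–D (15): skip — A and D already connected.
H–I (16): add — endpoints in different components.
MST edge set: {A–E, B–D, D–E, B–G, B–F, C–F, G–I, H–I}.
Of the listed edges, {B–D, D–E} are in the MST → 2.

2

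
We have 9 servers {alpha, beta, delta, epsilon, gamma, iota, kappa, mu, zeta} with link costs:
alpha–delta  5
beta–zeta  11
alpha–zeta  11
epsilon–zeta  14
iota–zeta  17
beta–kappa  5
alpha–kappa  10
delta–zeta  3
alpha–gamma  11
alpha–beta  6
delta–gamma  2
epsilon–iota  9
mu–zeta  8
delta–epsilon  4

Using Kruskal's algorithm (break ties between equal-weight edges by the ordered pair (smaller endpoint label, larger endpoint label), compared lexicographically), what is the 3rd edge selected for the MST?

delta-epsilon

Sort edges by weight, then run Kruskal:
delta–gamma (2): add — endpoints in different components.
delta–zeta (3): add — endpoints in different components.
delta–epsilon (4): add — endpoints in different components.
alpha–delta (5): add — endpoints in different components.
beta–kappa (5): add — endpoints in different components.
alpha–beta (6): add — endpoints in different components.
mu–zeta (8): add — endpoints in different components.
epsilon–iota (9): add — endpoints in different components.
The 3rd edge added is delta–epsilon.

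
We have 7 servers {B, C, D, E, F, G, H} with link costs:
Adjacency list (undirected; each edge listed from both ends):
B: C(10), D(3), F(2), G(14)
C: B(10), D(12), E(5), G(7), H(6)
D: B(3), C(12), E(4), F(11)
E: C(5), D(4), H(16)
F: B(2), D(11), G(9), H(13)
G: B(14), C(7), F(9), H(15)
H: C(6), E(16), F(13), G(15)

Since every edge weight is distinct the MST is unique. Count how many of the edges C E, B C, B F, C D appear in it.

2

Sort edges by weight, then run Kruskal:
B F (2): add — endpoints in different components.
B D (3): add — endpoints in different components.
D E (4): add — endpoints in different components.
C E (5): add — endpoints in different components.
C H (6): add — endpoints in different components.
C G (7): add — endpoints in different components.
MST edge set: {B F, B D, D E, C E, C H, C G}.
Of the listed edges, {C E, B F} are in the MST → 2.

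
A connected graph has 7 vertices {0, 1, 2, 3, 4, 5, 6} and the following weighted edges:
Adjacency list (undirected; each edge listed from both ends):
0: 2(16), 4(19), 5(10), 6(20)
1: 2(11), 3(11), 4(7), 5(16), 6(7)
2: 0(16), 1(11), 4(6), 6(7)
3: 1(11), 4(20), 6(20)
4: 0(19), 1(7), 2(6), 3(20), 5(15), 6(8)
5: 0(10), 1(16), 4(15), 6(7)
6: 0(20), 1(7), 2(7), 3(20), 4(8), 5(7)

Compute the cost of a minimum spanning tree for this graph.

Sort edges by weight, then run Kruskal:
2-4 (6): add — endpoints in different components.
1-4 (7): add — endpoints in different components.
1-6 (7): add — endpoints in different components.
2-6 (7): skip — 2 and 6 already connected.
5-6 (7): add — endpoints in different components.
4-6 (8): skip — 4 and 6 already connected.
0-5 (10): add — endpoints in different components.
1-2 (11): skip — 1 and 2 already connected.
1-3 (11): add — endpoints in different components.
MST edges: 2-4, 1-4, 1-6, 5-6, 0-5, 1-3; total weight 6+7+7+7+10+11 = 48.

48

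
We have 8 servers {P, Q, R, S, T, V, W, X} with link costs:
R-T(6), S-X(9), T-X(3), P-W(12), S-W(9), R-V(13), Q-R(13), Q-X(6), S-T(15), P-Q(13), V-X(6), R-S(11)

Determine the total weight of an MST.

51

Sort edges by weight, then run Kruskal:
T-X (3): add — endpoints in different components.
Q-X (6): add — endpoints in different components.
R-T (6): add — endpoints in different components.
V-X (6): add — endpoints in different components.
S-W (9): add — endpoints in different components.
S-X (9): add — endpoints in different components.
R-S (11): skip — S and R already connected.
P-W (12): add — endpoints in different components.
MST edges: T-X, Q-X, R-T, V-X, S-W, S-X, P-W; total weight 3+6+6+6+9+9+12 = 51.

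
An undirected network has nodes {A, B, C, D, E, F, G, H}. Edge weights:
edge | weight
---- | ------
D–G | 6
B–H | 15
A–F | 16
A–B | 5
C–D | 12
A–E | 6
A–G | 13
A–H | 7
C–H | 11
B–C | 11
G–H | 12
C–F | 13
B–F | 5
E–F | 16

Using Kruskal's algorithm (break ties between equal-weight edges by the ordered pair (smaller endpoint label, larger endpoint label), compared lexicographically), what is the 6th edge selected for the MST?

B-C

Sort edges by weight, then run Kruskal:
A–B (5): add — endpoints in different components.
B–F (5): add — endpoints in different components.
A–E (6): add — endpoints in different components.
D–G (6): add — endpoints in different components.
A–H (7): add — endpoints in different components.
B–C (11): add — endpoints in different components.
C–H (11): skip — C and H already connected.
C–D (12): add — endpoints in different components.
The 6th edge added is B–C.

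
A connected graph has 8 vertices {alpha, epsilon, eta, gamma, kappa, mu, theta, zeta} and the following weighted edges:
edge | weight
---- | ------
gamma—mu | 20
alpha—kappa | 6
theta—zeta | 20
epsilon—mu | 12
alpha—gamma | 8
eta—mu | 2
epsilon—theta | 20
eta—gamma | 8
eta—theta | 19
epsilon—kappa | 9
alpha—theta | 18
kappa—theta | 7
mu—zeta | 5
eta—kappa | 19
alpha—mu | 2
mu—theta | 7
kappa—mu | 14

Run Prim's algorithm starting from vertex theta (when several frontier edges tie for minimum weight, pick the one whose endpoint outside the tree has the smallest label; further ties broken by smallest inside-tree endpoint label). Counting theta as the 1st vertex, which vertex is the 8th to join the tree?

epsilon

Prim's algorithm from theta:
Step 1: cheapest edge leaving the tree is kappa—theta (7); add kappa.
Step 2: cheapest edge leaving the tree is alpha—kappa (6); add alpha.
Step 3: cheapest edge leaving the tree is alpha—mu (2); add mu.
Step 4: cheapest edge leaving the tree is eta—mu (2); add eta.
Step 5: cheapest edge leaving the tree is mu—zeta (5); add zeta.
Step 6: cheapest edge leaving the tree is alpha—gamma (8); add gamma.
Step 7: cheapest edge leaving the tree is epsilon—kappa (9); add epsilon.
Vertex order: theta, kappa, alpha, mu, eta, zeta, gamma, epsilon. The 8th vertex is epsilon.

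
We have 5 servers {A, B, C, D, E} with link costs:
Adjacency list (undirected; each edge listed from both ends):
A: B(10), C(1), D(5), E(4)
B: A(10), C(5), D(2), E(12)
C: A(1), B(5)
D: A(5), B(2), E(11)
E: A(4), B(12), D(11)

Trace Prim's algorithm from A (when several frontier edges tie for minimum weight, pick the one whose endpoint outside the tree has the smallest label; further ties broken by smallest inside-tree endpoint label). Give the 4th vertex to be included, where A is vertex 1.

B

Grow the tree from A using Prim:
Step 1: frontier [A–C 1, A–E 4, A–D 5, A–B 10] → take A–C (1); add C.
Step 2: frontier [A–E 4, A–D 5, A–B 10, B–C 5] → take A–E (4); add E.
Step 3: frontier [A–D 5, A–B 10, B–C 5, D–E 11, B–E 12] → take B–C (5); add B.
Step 4: frontier [A–D 5, B–D 2, D–E 11] → take B–D (2); add D.
Vertex order: A, C, E, B, D. The 4th vertex is B.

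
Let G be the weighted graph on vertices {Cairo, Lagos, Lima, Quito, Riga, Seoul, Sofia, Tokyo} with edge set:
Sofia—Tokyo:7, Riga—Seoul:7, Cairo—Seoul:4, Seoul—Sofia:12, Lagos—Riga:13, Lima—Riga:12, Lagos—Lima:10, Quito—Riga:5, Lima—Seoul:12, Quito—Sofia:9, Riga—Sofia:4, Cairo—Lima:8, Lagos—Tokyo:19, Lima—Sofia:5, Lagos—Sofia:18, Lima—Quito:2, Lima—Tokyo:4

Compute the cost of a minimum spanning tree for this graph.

Prim's algorithm from Quito:
Step 1: cheapest edge leaving the tree is Lima—Quito (2); add Lima.
Step 2: cheapest edge leaving the tree is Lima—Tokyo (4); add Tokyo.
Step 3: cheapest edge leaving the tree is Quito—Riga (5); add Riga.
Step 4: cheapest edge leaving the tree is Riga—Sofia (4); add Sofia.
Step 5: cheapest edge leaving the tree is Riga—Seoul (7); add Seoul.
Step 6: cheapest edge leaving the tree is Cairo—Seoul (4); add Cairo.
Step 7: cheapest edge leaving the tree is Lagos—Lima (10); add Lagos.
MST edges: Lima—Quito, Lima—Tokyo, Quito—Riga, Riga—Sofia, Riga—Seoul, Cairo—Seoul, Lagos—Lima; total weight 2+4+5+4+7+4+10 = 36.

36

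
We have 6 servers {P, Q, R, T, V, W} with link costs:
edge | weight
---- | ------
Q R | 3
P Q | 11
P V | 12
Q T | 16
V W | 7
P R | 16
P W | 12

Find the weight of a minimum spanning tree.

Kruskal's algorithm — process edges by increasing weight (ties by edge label):
Q R (3): add. Components now {P} {Q,R} {T} {V} {W}
V W (7): add. Components now {P} {Q,R} {T} {V,W}
P Q (11): add. Components now {P,Q,R} {T} {V,W}
P V (12): add. Components now {P,Q,R,V,W} {T}
P W (12): skip — P and W already connected.
P R (16): skip — P and R already connected.
Q T (16): add. Components now {P,Q,R,T,V,W}
MST edges: Q R, V W, P Q, P V, Q T; total weight 3+7+11+12+16 = 49.

49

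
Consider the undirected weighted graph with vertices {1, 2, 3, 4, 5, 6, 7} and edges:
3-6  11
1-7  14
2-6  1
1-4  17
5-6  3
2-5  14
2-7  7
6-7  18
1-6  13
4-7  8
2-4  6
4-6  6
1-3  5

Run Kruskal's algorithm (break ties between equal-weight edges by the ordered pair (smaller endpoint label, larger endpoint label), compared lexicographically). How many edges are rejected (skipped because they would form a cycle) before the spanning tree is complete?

Kruskal: consider edges lightest-first.
2-6 (1): add. Components now {1} {2,6} {3} {4} {5} {7}
5-6 (3): add. Components now {1} {2,5,6} {3} {4} {7}
1-3 (5): add. Components now {1,3} {2,5,6} {4} {7}
2-4 (6): add. Components now {1,3} {2,4,5,6} {7}
4-6 (6): skip — 4 and 6 already connected.
2-7 (7): add. Components now {1,3} {2,4,5,6,7}
4-7 (8): skip — 4 and 7 already connected.
3-6 (11): add. Components now {1,2,3,4,5,6,7}
Edges rejected before the tree was complete: 2.

2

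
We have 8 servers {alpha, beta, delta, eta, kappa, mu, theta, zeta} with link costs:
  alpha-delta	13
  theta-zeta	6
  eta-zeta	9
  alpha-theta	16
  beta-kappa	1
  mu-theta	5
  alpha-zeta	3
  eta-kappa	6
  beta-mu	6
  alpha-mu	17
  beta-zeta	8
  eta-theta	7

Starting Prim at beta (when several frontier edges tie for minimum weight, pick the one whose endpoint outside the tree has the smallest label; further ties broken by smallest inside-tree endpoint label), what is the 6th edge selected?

alpha-zeta

Prim, starting at beta.
Step 1: frontier [beta-kappa 1, beta-mu 6, beta-zeta 8] → take beta-kappa (1); add kappa.
Step 2: frontier [beta-mu 6, beta-zeta 8, eta-kappa 6] → take eta-kappa (6); add eta.
Step 3: frontier [beta-mu 6, beta-zeta 8, eta-theta 7, eta-zeta 9] → take beta-mu (6); add mu.
Step 4: frontier [beta-zeta 8, eta-theta 7, eta-zeta 9, mu-theta 5, alpha-mu 17] → take mu-theta (5); add theta.
Step 5: frontier [beta-zeta 8, eta-zeta 9, alpha-mu 17, theta-zeta 6, alpha-theta 16] → take theta-zeta (6); add zeta.
Step 6: frontier [alpha-mu 17, alpha-theta 16, alpha-zeta 3] → take alpha-zeta (3); add alpha.
Step 7: frontier [alpha-delta 13] → take alpha-delta (13); add delta.
The 6th edge added is alpha-zeta.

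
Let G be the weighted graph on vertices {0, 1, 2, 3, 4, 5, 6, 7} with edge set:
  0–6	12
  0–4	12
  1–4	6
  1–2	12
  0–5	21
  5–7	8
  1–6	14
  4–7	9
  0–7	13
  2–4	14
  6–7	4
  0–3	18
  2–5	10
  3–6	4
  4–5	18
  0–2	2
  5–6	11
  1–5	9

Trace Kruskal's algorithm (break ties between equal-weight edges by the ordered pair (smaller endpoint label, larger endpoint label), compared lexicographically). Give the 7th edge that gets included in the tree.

2-5

Sort edges by weight, then run Kruskal:
0–2 (2): add — endpoints in different components.
3–6 (4): add — endpoints in different components.
6–7 (4): add — endpoints in different components.
1–4 (6): add — endpoints in different components.
5–7 (8): add — endpoints in different components.
1–5 (9): add — endpoints in different components.
4–7 (9): skip — 4 and 7 already connected.
2–5 (10): add — endpoints in different components.
The 7th edge added is 2–5.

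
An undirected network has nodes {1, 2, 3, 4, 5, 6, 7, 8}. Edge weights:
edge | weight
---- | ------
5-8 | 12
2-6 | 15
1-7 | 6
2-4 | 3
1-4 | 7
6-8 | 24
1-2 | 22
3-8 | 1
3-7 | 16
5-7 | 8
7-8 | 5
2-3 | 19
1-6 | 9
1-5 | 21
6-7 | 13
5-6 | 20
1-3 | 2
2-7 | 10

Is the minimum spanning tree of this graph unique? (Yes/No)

Yes

Sort edges by weight, then run Kruskal:
3-8 (1): add — endpoints in different components.
1-3 (2): add — endpoints in different components.
2-4 (3): add — endpoints in different components.
7-8 (5): add — endpoints in different components.
1-7 (6): skip — 1 and 7 already connected.
1-4 (7): add — endpoints in different components.
5-7 (8): add — endpoints in different components.
1-6 (9): add — endpoints in different components.
Every non-tree edge has weight strictly greater than the heaviest edge on the tree path between its endpoints, so the MST is unique.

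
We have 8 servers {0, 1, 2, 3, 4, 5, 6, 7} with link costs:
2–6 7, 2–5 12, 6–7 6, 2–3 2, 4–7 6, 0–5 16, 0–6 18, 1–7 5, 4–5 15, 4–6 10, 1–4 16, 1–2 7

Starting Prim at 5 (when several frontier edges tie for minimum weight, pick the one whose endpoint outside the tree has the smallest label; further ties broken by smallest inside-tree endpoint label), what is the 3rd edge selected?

1-2

Prim's algorithm from 5:
Step 1: frontier [2–5 12, 4–5 15, 0–5 16] → take 2–5 (12); add 2.
Step 2: frontier [2–3 2, 1–2 7, 2–6 7, 4–5 15, 0–5 16] → take 2–3 (2); add 3.
Step 3: frontier [1–2 7, 2–6 7, 4–5 15, 0–5 16] → take 1–2 (7); add 1.
Step 4: frontier [1–7 5, 1–4 16, 2–6 7, 4–5 15, 0–5 16] → take 1–7 (5); add 7.
Step 5: frontier [1–4 16, 2–6 7, 4–5 15, 0–5 16, 4–7 6, 6–7 6] → take 4–7 (6); add 4.
Step 6: frontier [2–6 7, 4–6 10, 0–5 16, 6–7 6] → take 6–7 (6); add 6.
Step 7: frontier [0–5 16, 0–6 18] → take 0–5 (16); add 0.
The 3rd edge added is 1–2.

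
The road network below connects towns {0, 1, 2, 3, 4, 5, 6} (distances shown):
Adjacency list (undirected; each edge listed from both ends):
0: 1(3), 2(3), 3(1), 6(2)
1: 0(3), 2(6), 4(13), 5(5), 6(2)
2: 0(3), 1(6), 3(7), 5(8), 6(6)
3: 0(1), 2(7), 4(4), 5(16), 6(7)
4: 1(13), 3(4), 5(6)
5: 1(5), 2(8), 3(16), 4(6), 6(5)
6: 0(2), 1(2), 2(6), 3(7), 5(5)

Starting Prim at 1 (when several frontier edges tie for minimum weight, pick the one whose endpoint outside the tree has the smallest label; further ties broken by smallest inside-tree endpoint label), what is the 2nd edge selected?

0-6

Prim's algorithm from 1:
Step 1: cheapest edge leaving the tree is 1—6 (2); add 6.
Step 2: cheapest edge leaving the tree is 0—6 (2); add 0.
Step 3: cheapest edge leaving the tree is 0—3 (1); add 3.
Step 4: cheapest edge leaving the tree is 0—2 (3); add 2.
Step 5: cheapest edge leaving the tree is 3—4 (4); add 4.
Step 6: cheapest edge leaving the tree is 1—5 (5); add 5.
The 2nd edge added is 0—6.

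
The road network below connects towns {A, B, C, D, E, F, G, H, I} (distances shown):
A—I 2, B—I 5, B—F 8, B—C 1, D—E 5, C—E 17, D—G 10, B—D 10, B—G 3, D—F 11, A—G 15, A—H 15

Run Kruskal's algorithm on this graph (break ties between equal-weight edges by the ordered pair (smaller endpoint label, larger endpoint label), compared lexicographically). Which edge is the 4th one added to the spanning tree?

Kruskal: consider edges lightest-first.
B—C (1): add — endpoints in different components.
A—I (2): add — endpoints in different components.
B—G (3): add — endpoints in different components.
B—I (5): add — endpoints in different components.
D—E (5): add — endpoints in different components.
B—F (8): add — endpoints in different components.
B—D (10): add — endpoints in different components.
D—G (10): skip — D and G already connected.
D—F (11): skip — D and F already connected.
A—G (15): skip — A and G already connected.
A—H (15): add — endpoints in different components.
The 4th edge added is B—I.

B-I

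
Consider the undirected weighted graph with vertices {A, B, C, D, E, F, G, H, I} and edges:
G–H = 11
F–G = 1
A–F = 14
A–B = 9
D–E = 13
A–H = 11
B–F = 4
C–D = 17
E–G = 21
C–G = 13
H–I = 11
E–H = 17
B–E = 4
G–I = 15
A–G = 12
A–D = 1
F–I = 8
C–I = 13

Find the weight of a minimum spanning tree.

Kruskal: consider edges lightest-first.
A–D (1): add — endpoints in different components.
F–G (1): add — endpoints in different components.
B–E (4): add — endpoints in different components.
B–F (4): add — endpoints in different components.
F–I (8): add — endpoints in different components.
A–B (9): add — endpoints in different components.
A–H (11): add — endpoints in different components.
G–H (11): skip — G and H already connected.
H–I (11): skip — H and I already connected.
A–G (12): skip — A and G already connected.
C–G (13): add — endpoints in different components.
MST edges: A–D, F–G, B–E, B–F, F–I, A–B, A–H, C–G; total weight 1+1+4+4+8+9+11+13 = 51.

51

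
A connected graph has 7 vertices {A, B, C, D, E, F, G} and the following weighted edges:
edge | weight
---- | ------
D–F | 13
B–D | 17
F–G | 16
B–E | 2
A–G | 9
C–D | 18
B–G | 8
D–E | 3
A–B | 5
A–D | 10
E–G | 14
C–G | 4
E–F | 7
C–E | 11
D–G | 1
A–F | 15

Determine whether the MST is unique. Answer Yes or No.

Yes

Kruskal's algorithm — process edges by increasing weight (ties by edge label):
D–G (1): add — endpoints in different components.
B–E (2): add — endpoints in different components.
D–E (3): add — endpoints in different components.
C–G (4): add — endpoints in different components.
A–B (5): add — endpoints in different components.
E–F (7): add — endpoints in different components.
Every non-tree edge has weight strictly greater than the heaviest edge on the tree path between its endpoints, so the MST is unique.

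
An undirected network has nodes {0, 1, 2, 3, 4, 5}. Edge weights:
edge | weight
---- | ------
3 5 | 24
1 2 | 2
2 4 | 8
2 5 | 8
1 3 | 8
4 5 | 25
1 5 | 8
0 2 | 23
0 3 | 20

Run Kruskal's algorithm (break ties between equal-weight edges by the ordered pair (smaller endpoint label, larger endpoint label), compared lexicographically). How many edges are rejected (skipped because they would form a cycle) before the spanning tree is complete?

1

Kruskal's algorithm — process edges by increasing weight (ties by edge label):
1 2 (2): add. Components now {0} {1,2} {3} {4} {5}
1 3 (8): add. Components now {0} {1,2,3} {4} {5}
1 5 (8): add. Components now {0} {1,2,3,5} {4}
2 4 (8): add. Components now {0} {1,2,3,4,5}
2 5 (8): skip — 2 and 5 already connected.
0 3 (20): add. Components now {0,1,2,3,4,5}
Edges rejected before the tree was complete: 1.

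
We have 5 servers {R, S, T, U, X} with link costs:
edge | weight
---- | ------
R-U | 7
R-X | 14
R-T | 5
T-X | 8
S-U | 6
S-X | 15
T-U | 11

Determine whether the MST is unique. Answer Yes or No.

Yes

Kruskal's algorithm — process edges by increasing weight (ties by edge label):
R-T (5): add — endpoints in different components.
S-U (6): add — endpoints in different components.
R-U (7): add — endpoints in different components.
T-X (8): add — endpoints in different components.
Every non-tree edge has weight strictly greater than the heaviest edge on the tree path between its endpoints, so the MST is unique.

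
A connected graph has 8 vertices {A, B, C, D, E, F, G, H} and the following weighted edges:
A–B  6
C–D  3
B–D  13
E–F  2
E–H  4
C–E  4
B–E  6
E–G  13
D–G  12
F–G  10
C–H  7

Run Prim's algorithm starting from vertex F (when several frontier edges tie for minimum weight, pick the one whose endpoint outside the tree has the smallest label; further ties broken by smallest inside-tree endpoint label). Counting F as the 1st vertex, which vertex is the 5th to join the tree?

H

Grow the tree from F using Prim:
Step 1: cheapest edge leaving the tree is E–F (2); add E.
Step 2: cheapest edge leaving the tree is C–E (4); add C.
Step 3: cheapest edge leaving the tree is C–D (3); add D.
Step 4: cheapest edge leaving the tree is E–H (4); add H.
Step 5: cheapest edge leaving the tree is B–E (6); add B.
Step 6: cheapest edge leaving the tree is A–B (6); add A.
Step 7: cheapest edge leaving the tree is F–G (10); add G.
Vertex order: F, E, C, D, H, B, A, G. The 5th vertex is H.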